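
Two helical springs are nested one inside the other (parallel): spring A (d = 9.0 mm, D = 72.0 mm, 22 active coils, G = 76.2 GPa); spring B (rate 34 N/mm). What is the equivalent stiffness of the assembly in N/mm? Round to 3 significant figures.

41.6 N/mm

k_A = Gd⁴/(8D³N_a) = (76.2×10³)(9.0⁴)/(8·72.0³·22) = 7.6105 N/mm
Parallel: k_eq = 7.6105 + 34 = 41.611 N/mm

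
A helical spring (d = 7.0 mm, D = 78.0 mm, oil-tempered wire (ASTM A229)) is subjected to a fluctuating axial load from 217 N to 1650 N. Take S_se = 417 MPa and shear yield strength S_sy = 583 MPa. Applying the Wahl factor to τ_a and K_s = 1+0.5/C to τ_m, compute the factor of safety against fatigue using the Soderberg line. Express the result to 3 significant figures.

0.478

C = D/d = 78.0/7.0 = 11.1429; K_W = (4C−1)/(4C−4)+0.615/C = 1.1291; K_s = 1+0.5/C = 1.0449
F_a = (F_max−F_min)/2 = 716.5 N; F_m = (F_max+F_min)/2 = 933.5 N
τ_a = K_W·8F_aD/(πd³) = 1.1291 × 414.91 = 468.49 MPa
τ_m = K_s·8F_mD/(πd³) = 1.0449 × 540.57 = 564.83 MPa
Soderberg: 1/n_f = τ_a/S_se + τ_m/S_sy = 468.49/417 + 564.83/583 = 1.12348 + 0.96883 = 2.0923
n_f = 1/2.0923 = 0.4779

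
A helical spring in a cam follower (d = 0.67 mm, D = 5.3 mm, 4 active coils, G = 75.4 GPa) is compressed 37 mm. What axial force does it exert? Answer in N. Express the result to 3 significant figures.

118 N

k = Gd⁴/(8D³N_a) = (75.4×10³)(0.67⁴)/(8·5.3³·4) = 3.1893 N/mm
F = k·δ = 3.1893 × 37 = 118 N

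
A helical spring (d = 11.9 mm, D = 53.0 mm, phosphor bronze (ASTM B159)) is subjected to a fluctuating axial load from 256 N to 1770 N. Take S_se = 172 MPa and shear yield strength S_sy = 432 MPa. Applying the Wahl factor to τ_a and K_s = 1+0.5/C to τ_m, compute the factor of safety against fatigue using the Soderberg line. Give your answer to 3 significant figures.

1.46

C = D/d = 53.0/11.9 = 4.4538; K_W = (4C−1)/(4C−4)+0.615/C = 1.3552; K_s = 1+0.5/C = 1.1123
F_a = (F_max−F_min)/2 = 757 N; F_m = (F_max+F_min)/2 = 1013 N
τ_a = K_W·8F_aD/(πd³) = 1.3552 × 60.628 = 82.165 MPa
τ_m = K_s·8F_mD/(πd³) = 1.1123 × 81.131 = 90.239 MPa
Soderberg: 1/n_f = τ_a/S_se + τ_m/S_sy = 82.165/172 + 90.239/432 = 0.47770 + 0.20889 = 0.68659
n_f = 1/0.68659 = 1.456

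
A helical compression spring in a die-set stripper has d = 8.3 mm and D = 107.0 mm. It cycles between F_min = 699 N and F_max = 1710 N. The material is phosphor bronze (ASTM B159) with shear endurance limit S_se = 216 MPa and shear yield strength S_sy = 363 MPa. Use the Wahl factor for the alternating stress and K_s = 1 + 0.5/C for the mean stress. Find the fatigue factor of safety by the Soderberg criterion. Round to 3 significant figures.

0.347

C = D/d = 107.0/8.3 = 12.8916; K_W = (4C−1)/(4C−4)+0.615/C = 1.1108; K_s = 1+0.5/C = 1.0388
F_a = (F_max−F_min)/2 = 505.5 N; F_m = (F_max+F_min)/2 = 1204.5 N
τ_a = K_W·8F_aD/(πd³) = 1.1108 × 240.89 = 267.57 MPa
τ_m = K_s·8F_mD/(πd³) = 1.0388 × 573.98 = 596.24 MPa
Soderberg: 1/n_f = τ_a/S_se + τ_m/S_sy = 267.57/216 + 596.24/363 = 1.23875 + 1.64254 = 2.8813
n_f = 1/2.8813 = 0.3471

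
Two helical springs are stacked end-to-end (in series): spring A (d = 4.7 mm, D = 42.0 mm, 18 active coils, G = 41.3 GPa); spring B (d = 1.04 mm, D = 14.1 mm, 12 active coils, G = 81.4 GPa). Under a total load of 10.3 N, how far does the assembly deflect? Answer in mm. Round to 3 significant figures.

34.6 mm

k_A = Gd⁴/(8D³N_a) = (41.3×10³)(4.7⁴)/(8·42.0³·18) = 1.889 N/mm
k_B = Gd⁴/(8D³N_a) = (81.4×10³)(1.04⁴)/(8·14.1³·12) = 0.35386 N/mm
Series: 1/k_eq = 1/1.889 + 1/0.35386 = 3.3554; k_eq = 0.29803 N/mm
δ = F/k_eq = 10.3/0.29803 = 34.56 mm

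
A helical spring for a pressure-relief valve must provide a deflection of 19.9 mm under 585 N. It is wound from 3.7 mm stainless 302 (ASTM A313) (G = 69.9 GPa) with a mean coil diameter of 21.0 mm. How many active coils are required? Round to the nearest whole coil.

Required rate k = F/δ = 585/19.9 = 29.397 N/mm
N_a = Gd⁴/(8D³k) = (69.9×10³ × 3.7⁴)/(8 × 21.0³ × 29.397)
    = 1.31004e+07 / 2.17796e+06 = 6.015 → 6 coils

6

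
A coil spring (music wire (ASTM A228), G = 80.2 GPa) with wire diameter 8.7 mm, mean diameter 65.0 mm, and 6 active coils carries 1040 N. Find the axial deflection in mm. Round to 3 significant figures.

k = Gd⁴/(8D³N_a) = (80.2×10³)(8.7⁴)/(8·65.0³·6) = 34.855 N/mm
δ = F/k = 1040 / 34.855 = 29.838 mm

29.8 mm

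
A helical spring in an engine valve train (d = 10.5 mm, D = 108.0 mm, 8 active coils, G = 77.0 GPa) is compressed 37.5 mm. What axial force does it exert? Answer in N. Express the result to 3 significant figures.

435 N

k = Gd⁴/(8D³N_a) = (77.0×10³)(10.5⁴)/(8·108.0³·8) = 11.609 N/mm
F = k·δ = 11.609 × 37.5 = 435.34 N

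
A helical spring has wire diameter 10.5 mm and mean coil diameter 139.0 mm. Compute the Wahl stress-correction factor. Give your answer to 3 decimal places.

C = D/d = 139.0/10.5 = 13.2381
K_W = (4C−1)/(4C−4) + 0.615/C = 51.952/48.952 + 0.0465 = 1.1077

1.108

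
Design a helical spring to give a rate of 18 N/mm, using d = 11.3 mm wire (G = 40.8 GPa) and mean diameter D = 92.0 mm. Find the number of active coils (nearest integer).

N_a = Gd⁴/(8D³k) = (40.8×10³ × 11.3⁴)/(8 × 92.0³ × 18)
    = 6.65233e+08 / 1.12131e+08 = 5.933 → 6 coils

6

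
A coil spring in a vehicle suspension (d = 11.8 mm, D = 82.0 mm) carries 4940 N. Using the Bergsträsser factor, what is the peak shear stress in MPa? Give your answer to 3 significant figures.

754 MPa

Spring index C = D/d = 82.0/11.8 = 6.9492
K_B = (4C+2)/(4C−3) = 29.797/24.797 = 1.2016
τ₀ = 8FD/(πd³) = 8·4940·82.0/(π·11.8³) = 3.24064e+06/5161.7 = 627.82 MPa
τ_max = K·τ₀ = 1.2016 × 627.82 = 754.41 MPa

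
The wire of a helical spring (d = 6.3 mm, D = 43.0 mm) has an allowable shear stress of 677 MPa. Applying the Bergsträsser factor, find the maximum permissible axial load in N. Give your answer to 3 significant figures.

C = D/d = 43.0/6.3 = 6.8254
K_B = (4C+2)/(4C−3) = 29.302/24.302 = 1.2057
τ_max = K·8FD/(πd³) → F_max = τ_allow·πd³/(8DK)
F_max = 677·π·6.3³/(8·43.0·1.2057) = 5.3181e+05/414.78 = 1282.2 N

1280 N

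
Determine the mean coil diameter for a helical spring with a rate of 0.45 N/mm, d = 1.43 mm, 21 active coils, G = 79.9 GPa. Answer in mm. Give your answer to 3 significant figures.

D = (Gd⁴/(8N_a·k))^(1/3) = (79.9×10³·1.43⁴/(8·21·0.45))^(1/3)
  = (4419.46)^(1/3) = 16.4105 mm

16.4 mm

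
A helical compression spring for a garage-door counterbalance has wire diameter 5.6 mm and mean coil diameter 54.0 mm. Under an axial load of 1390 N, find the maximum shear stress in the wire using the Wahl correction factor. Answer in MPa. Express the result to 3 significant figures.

Spring index C = D/d = 54.0/5.6 = 9.6429
K_W = (4C−1)/(4C−4) + 0.615/C = 37.571/34.571 + 0.0638 = 1.1506
τ₀ = 8FD/(πd³) = 8·1390·54.0/(π·5.6³) = 600480/551.71 = 1088.4 MPa
τ_max = K·τ₀ = 1.1506 × 1088.4 = 1252.3 MPa

1250 MPa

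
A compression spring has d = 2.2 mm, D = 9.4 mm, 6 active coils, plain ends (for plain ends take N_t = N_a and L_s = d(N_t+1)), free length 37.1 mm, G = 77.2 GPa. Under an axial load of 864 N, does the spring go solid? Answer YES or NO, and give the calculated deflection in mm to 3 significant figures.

k = Gd⁴/(8D³N_a) = (77.2×10³)(2.2⁴)/(8·9.4³·6) = 45.361 N/mm
N_t = 6; L_s = 2.2·7 = 15.4 mm; δ_solid = L₀ − L_s = 37.1 − 15.4 = 21.7 mm
δ = F/k = 864/45.361 = 19.047 mm
δ < δ_solid → spring does not go solid

NO, δ = 19.0 mm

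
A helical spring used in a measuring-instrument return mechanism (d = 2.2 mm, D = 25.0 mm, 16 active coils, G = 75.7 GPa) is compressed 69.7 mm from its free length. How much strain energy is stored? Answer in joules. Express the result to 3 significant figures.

2.15 J

k = Gd⁴/(8D³N_a) = (75.7×10³)(2.2⁴)/(8·25.0³·16) = 0.88666 N/mm
U = ½kδ² = 0.5 × 0.88666 × 69.7² = 2153.7 N·mm = 2.1537 J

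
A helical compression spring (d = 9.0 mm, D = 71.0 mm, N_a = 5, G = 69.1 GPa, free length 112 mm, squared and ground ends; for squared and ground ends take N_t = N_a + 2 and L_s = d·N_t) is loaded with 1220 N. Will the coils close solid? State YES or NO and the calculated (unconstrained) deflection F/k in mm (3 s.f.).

k = Gd⁴/(8D³N_a) = (69.1×10³)(9.0⁴)/(8·71.0³·5) = 31.667 N/mm
N_t = 7; L_s = 9.0·7 = 63 mm; δ_solid = L₀ − L_s = 112 − 63 = 49 mm
δ = F/k = 1220/31.667 = 38.525 mm
δ < δ_solid → spring does not go solid

NO, δ = 38.5 mm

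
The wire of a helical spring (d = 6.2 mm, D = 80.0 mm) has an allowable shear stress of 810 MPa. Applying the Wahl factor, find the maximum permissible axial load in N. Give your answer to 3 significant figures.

C = D/d = 80.0/6.2 = 12.9032
K_W = (4C−1)/(4C−4) + 0.615/C = 50.613/47.613 + 0.0477 = 1.1107
τ_max = K·8FD/(πd³) → F_max = τ_allow·πd³/(8DK)
F_max = 810·π·6.2³/(8·80.0·1.1107) = 6.0647e+05/710.83 = 853.19 N

853 N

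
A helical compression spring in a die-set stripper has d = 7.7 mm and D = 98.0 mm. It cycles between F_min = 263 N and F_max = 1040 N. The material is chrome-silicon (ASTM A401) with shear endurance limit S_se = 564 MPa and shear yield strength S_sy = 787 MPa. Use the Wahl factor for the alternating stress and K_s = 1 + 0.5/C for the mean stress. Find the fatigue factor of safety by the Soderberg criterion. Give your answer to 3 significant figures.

1.12

C = D/d = 98.0/7.7 = 12.7273; K_W = (4C−1)/(4C−4)+0.615/C = 1.1123; K_s = 1+0.5/C = 1.0393
F_a = (F_max−F_min)/2 = 388.5 N; F_m = (F_max+F_min)/2 = 651.5 N
τ_a = K_W·8F_aD/(πd³) = 1.1123 × 212.37 = 236.21 MPa
τ_m = K_s·8F_mD/(πd³) = 1.0393 × 356.13 = 370.12 MPa
Soderberg: 1/n_f = τ_a/S_se + τ_m/S_sy = 236.21/564 + 370.12/787 = 0.41881 + 0.47029 = 0.8891
n_f = 1/0.8891 = 1.125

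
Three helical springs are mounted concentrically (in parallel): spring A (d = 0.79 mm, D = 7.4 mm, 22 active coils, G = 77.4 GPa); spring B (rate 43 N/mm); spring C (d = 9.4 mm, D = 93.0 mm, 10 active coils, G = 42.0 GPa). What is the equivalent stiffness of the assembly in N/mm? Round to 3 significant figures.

48.5 N/mm

k_A = Gd⁴/(8D³N_a) = (77.4×10³)(0.79⁴)/(8·7.4³·22) = 0.42271 N/mm
k_C = Gd⁴/(8D³N_a) = (42.0×10³)(9.4⁴)/(8·93.0³·10) = 5.0959 N/mm
Parallel: k_eq = 0.42271 + 43 + 5.0959 = 48.519 N/mm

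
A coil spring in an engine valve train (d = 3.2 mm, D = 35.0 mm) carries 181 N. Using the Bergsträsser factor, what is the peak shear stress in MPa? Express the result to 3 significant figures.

553 MPa

Spring index C = D/d = 35.0/3.2 = 10.9375
K_B = (4C+2)/(4C−3) = 45.750/40.750 = 1.1227
τ₀ = 8FD/(πd³) = 8·181·35.0/(π·3.2³) = 50680/102.94 = 492.31 MPa
τ_max = K·τ₀ = 1.1227 × 492.31 = 552.71 MPa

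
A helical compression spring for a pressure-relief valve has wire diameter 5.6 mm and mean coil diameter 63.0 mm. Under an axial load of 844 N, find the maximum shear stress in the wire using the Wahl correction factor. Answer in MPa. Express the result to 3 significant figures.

Spring index C = D/d = 63.0/5.6 = 11.2500
K_W = (4C−1)/(4C−4) + 0.615/C = 44.000/41.000 + 0.0547 = 1.1278
τ₀ = 8FD/(πd³) = 8·844·63.0/(π·5.6³) = 425376/551.71 = 771.01 MPa
τ_max = K·τ₀ = 1.1278 × 771.01 = 869.57 MPa

870 MPa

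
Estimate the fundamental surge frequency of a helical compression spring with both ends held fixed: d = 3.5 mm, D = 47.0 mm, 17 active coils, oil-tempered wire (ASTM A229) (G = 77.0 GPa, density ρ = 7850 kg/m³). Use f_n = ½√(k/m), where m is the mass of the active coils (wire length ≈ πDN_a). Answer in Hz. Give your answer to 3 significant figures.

k = Gd⁴/(8D³N_a) = (77.0×10³)(3.5⁴)/(8·47.0³·17) = 0.81833 N/mm = 818.33 N/m
Wire length L = πDN_a = π·47.0·17 = 2510.1 mm
m = ρ·(πd²/4)·L = 7850 × 9.6211×10⁻⁶ m² × 2.5101 m = 0.18958 kg
f_n = ½√(k/m) = 0.5·√(818.33/0.18958) = 0.5·√(4316.6) = 32.85 Hz

32.9 Hz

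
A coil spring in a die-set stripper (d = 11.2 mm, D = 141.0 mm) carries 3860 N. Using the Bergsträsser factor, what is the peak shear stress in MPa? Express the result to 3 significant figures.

Spring index C = D/d = 141.0/11.2 = 12.5893
K_B = (4C+2)/(4C−3) = 52.357/47.357 = 1.1056
τ₀ = 8FD/(πd³) = 8·3860·141.0/(π·11.2³) = 4.35408e+06/4413.7 = 986.49 MPa
τ_max = K·τ₀ = 1.1056 × 986.49 = 1090.6 MPa

1090 MPa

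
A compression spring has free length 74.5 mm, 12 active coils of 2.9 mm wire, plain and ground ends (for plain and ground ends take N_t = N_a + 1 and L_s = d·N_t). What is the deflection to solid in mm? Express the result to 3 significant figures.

36.8 mm

N_t = 13; L_s = 2.9·13 = 37.7 mm
δ_solid = L₀ − L_s = 74.5 − 37.7 = 36.8 mm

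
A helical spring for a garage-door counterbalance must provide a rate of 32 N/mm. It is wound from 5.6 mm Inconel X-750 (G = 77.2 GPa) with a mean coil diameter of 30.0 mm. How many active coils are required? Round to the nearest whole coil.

11

N_a = Gd⁴/(8D³k) = (77.2×10³ × 5.6⁴)/(8 × 30.0³ × 32)
    = 7.59223e+07 / 6.912e+06 = 10.98 → 11 coils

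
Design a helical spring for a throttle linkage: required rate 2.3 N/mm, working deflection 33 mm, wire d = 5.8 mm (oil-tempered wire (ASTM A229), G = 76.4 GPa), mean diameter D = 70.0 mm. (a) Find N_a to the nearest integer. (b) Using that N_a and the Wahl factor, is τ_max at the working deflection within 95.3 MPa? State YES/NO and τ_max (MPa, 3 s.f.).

(a) 14 coils; (b) YES, τ_max = 75.9 MPa

N_a = Gd⁴/(8D³k) = (76.4×10³)(5.8⁴)/(8·70.0³·2.3) = 13.7 → N_a = 14
Actual rate k = Gd⁴/(8D³·14) = 2.2506 N/mm
Working load F = kδ = 2.2506·33 = 74.269 N
C = 70.0/5.8 = 12.0690; K_W = (4C−1)/(4C−4)+0.615/C = 1.1187
τ_max = K_W·8FD/(πd³) = 1.1187·67.852 = 75.907 MPa
τ_max ≤ 95.3 MPa → acceptable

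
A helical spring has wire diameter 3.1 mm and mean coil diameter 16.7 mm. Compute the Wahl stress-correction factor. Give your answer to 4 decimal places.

1.2851

C = D/d = 16.7/3.1 = 5.3871
K_W = (4C−1)/(4C−4) + 0.615/C = 20.548/17.548 + 0.1142 = 1.2851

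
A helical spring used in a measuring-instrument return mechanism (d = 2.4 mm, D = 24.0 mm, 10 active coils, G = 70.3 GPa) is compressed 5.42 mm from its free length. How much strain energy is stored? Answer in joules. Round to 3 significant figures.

k = Gd⁴/(8D³N_a) = (70.3×10³)(2.4⁴)/(8·24.0³·10) = 2.109 N/mm
U = ½kδ² = 0.5 × 2.109 × 5.42² = 30.977 N·mm = 0.030977 J

0.0310 J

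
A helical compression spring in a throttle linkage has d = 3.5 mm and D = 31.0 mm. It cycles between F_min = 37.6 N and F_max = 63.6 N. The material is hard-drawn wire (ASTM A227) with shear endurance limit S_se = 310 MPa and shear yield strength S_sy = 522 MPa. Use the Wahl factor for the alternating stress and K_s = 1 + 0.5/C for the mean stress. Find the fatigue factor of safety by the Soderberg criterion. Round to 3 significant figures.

C = D/d = 31.0/3.5 = 8.8571; K_W = (4C−1)/(4C−4)+0.615/C = 1.1649; K_s = 1+0.5/C = 1.0565
F_a = (F_max−F_min)/2 = 13 N; F_m = (F_max+F_min)/2 = 50.6 N
τ_a = K_W·8F_aD/(πd³) = 1.1649 × 23.935 = 27.882 MPa
τ_m = K_s·8F_mD/(πd³) = 1.0565 × 93.164 = 98.423 MPa
Soderberg: 1/n_f = τ_a/S_se + τ_m/S_sy = 27.882/310 + 98.423/522 = 0.08994 + 0.18855 = 0.27849
n_f = 1/0.27849 = 3.591

3.59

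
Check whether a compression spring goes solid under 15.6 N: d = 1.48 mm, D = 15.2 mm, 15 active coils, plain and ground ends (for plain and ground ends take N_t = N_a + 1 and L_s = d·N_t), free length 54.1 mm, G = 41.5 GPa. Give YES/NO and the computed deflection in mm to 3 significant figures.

YES, δ = 33.0 mm

k = Gd⁴/(8D³N_a) = (41.5×10³)(1.48⁴)/(8·15.2³·15) = 0.47248 N/mm
N_t = 16; L_s = 1.48·16 = 23.68 mm; δ_solid = L₀ − L_s = 54.1 − 23.68 = 30.42 mm
δ = F/k = 15.6/0.47248 = 33.017 mm
δ ≥ δ_solid → spring goes solid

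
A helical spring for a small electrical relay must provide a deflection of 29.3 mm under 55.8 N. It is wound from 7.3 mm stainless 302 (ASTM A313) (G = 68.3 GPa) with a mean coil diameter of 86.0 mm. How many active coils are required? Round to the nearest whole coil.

Required rate k = F/δ = 55.8/29.3 = 1.9044 N/mm
N_a = Gd⁴/(8D³k) = (68.3×10³ × 7.3⁴)/(8 × 86.0³ × 1.9044)
    = 1.9396e+08 / 9.69063e+06 = 20.02 → 20 coils

20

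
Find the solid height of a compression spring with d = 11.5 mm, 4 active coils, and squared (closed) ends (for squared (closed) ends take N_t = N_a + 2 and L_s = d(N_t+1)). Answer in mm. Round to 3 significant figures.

80.5 mm

squared (closed) ends: N_t = N_a + 2 = 4 + 2 = 6
L_s = d·(N_t+1) = 11.5 × 7 = 80.5 mm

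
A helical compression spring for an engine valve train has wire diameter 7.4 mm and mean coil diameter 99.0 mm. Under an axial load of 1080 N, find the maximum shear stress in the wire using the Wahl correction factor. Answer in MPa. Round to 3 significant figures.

Spring index C = D/d = 99.0/7.4 = 13.3784
K_W = (4C−1)/(4C−4) + 0.615/C = 52.514/49.514 + 0.0460 = 1.1066
τ₀ = 8FD/(πd³) = 8·1080·99.0/(π·7.4³) = 855360/1273 = 671.9 MPa
τ_max = K·τ₀ = 1.1066 × 671.9 = 743.5 MPa

743 MPa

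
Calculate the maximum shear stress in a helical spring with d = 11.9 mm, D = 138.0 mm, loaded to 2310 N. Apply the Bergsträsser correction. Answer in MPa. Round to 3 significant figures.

537 MPa

Spring index C = D/d = 138.0/11.9 = 11.5966
K_B = (4C+2)/(4C−3) = 48.387/43.387 = 1.1152
τ₀ = 8FD/(πd³) = 8·2310·138.0/(π·11.9³) = 2.55024e+06/5294.1 = 481.72 MPa
τ_max = K·τ₀ = 1.1152 × 481.72 = 537.23 MPa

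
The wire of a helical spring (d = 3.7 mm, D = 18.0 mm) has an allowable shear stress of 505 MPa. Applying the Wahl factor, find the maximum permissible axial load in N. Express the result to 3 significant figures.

C = D/d = 18.0/3.7 = 4.8649
K_W = (4C−1)/(4C−4) + 0.615/C = 18.459/15.459 + 0.1264 = 1.3205
τ_max = K·8FD/(πd³) → F_max = τ_allow·πd³/(8DK)
F_max = 505·π·3.7³/(8·18.0·1.3205) = 80361/190.15 = 422.62 N

423 N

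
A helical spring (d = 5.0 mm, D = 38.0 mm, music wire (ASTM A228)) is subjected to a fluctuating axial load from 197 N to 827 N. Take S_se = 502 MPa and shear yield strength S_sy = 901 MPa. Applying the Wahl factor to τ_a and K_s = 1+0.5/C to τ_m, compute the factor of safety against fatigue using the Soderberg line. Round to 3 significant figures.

0.953

C = D/d = 38.0/5.0 = 7.6000; K_W = (4C−1)/(4C−4)+0.615/C = 1.1946; K_s = 1+0.5/C = 1.0658
F_a = (F_max−F_min)/2 = 315 N; F_m = (F_max+F_min)/2 = 512 N
τ_a = K_W·8F_aD/(πd³) = 1.1946 × 243.85 = 291.29 MPa
τ_m = K_s·8F_mD/(πd³) = 1.0658 × 396.35 = 422.43 MPa
Soderberg: 1/n_f = τ_a/S_se + τ_m/S_sy = 291.29/502 + 422.43/901 = 0.58027 + 0.46885 = 1.0491
n_f = 1/1.0491 = 0.9532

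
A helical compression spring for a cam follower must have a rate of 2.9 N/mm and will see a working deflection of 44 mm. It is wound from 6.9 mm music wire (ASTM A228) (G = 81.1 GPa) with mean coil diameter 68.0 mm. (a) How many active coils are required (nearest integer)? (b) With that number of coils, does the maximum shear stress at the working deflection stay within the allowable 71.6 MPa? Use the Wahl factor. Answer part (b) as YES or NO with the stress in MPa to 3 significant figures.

N_a = Gd⁴/(8D³k) = (81.1×10³)(6.9⁴)/(8·68.0³·2.9) = 25.2 → N_a = 25
Actual rate k = Gd⁴/(8D³·25) = 2.9232 N/mm
Working load F = kδ = 2.9232·44 = 128.62 N
C = 68.0/6.9 = 9.8551; K_W = (4C−1)/(4C−4)+0.615/C = 1.1471
τ_max = K_W·8FD/(πd³) = 1.1471·67.798 = 77.771 MPa
τ_max > 71.6 MPa → exceeds allowable

(a) 25 coils; (b) NO, τ_max = 77.8 MPa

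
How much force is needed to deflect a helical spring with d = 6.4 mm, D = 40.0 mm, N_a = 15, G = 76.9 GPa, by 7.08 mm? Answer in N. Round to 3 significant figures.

k = Gd⁴/(8D³N_a) = (76.9×10³)(6.4⁴)/(8·40.0³·15) = 16.799 N/mm
F = k·δ = 16.799 × 7.08 = 118.94 N

119 N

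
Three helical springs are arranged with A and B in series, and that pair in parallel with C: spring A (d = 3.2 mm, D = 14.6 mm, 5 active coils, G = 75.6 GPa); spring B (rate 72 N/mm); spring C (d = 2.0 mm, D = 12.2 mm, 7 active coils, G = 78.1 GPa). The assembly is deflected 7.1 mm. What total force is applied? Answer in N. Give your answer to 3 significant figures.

327 N

k_A = Gd⁴/(8D³N_a) = (75.6×10³)(3.2⁴)/(8·14.6³·5) = 63.68 N/mm
k_C = Gd⁴/(8D³N_a) = (78.1×10³)(2.0⁴)/(8·12.2³·7) = 12.289 N/mm
Springs A,B series: k_AB = 1/(1/63.68+1/72) = 33.792 N/mm; parallel with C: k_eq = 33.792+12.289 = 46.081 N/mm
F = k_eq·δ = 46.081·7.1 = 327.18 N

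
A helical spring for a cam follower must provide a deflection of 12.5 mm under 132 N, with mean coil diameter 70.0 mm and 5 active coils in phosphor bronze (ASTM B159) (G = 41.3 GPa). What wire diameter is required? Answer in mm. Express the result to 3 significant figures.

7.70 mm

Required rate k = F/δ = 132/12.5 = 10.56 N/mm
d = (8D³N_a·k / G)^(1/4) = (8·70.0³·5·10.56 / (41.3×10³))^0.25
  = (3508.1)^0.25 = 7.6960 mm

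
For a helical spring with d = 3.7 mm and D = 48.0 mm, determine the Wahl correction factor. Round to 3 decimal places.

1.110

C = D/d = 48.0/3.7 = 12.9730
K_W = (4C−1)/(4C−4) + 0.615/C = 50.892/47.892 + 0.0474 = 1.1100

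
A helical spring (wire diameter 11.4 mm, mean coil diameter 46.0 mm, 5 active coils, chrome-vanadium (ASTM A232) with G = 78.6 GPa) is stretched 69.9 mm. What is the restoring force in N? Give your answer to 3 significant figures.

23800 N

k = Gd⁴/(8D³N_a) = (78.6×10³)(11.4⁴)/(8·46.0³·5) = 340.96 N/mm
F = k·δ = 340.96 × 69.9 = 23833 N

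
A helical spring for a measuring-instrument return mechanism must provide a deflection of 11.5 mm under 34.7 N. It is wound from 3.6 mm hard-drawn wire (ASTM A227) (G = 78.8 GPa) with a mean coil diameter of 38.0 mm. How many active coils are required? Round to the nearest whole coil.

Required rate k = F/δ = 34.7/11.5 = 3.0174 N/mm
N_a = Gd⁴/(8D³k) = (78.8×10³ × 3.6⁴)/(8 × 38.0³ × 3.0174)
    = 1.32354e+07 / 1.32456e+06 = 9.992 → 10 coils

10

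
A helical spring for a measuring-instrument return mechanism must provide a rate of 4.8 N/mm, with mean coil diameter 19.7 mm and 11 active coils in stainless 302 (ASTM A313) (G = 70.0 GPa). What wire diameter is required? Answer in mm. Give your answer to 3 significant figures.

d = (8D³N_a·k / G)^(1/4) = (8·19.7³·11·4.8 / (70.0×10³))^0.25
  = (46.134)^0.25 = 2.6062 mm

2.61 mm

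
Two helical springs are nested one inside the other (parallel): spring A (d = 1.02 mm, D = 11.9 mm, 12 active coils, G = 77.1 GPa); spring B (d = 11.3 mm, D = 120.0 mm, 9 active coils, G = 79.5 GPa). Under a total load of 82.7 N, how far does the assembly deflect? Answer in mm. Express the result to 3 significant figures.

k_A = Gd⁴/(8D³N_a) = (77.1×10³)(1.02⁴)/(8·11.9³·12) = 0.51587 N/mm
k_B = Gd⁴/(8D³N_a) = (79.5×10³)(11.3⁴)/(8·120.0³·9) = 10.418 N/mm
Parallel: k_eq = 0.51587 + 10.418 = 10.934 N/mm
δ = F/k_eq = 82.7/10.934 = 7.5633 mm

7.56 mm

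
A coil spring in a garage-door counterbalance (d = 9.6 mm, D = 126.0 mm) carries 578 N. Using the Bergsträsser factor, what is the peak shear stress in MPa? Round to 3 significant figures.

Spring index C = D/d = 126.0/9.6 = 13.1250
K_B = (4C+2)/(4C−3) = 54.500/49.500 = 1.1010
τ₀ = 8FD/(πd³) = 8·578·126.0/(π·9.6³) = 582624/2779.5 = 209.62 MPa
τ_max = K·τ₀ = 1.1010 × 209.62 = 230.79 MPa

231 MPa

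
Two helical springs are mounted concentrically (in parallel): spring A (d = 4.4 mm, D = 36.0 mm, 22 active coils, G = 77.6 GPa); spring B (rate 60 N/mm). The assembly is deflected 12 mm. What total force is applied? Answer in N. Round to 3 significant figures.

k_A = Gd⁴/(8D³N_a) = (77.6×10³)(4.4⁴)/(8·36.0³·22) = 3.542 N/mm
Parallel: k_eq = 3.542 + 60 = 63.542 N/mm
F = k_eq·δ = 63.542·12 = 762.5 N

763 N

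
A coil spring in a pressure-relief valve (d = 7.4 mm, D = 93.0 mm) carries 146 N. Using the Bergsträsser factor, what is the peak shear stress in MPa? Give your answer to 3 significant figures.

Spring index C = D/d = 93.0/7.4 = 12.5676
K_B = (4C+2)/(4C−3) = 52.270/47.270 = 1.1058
τ₀ = 8FD/(πd³) = 8·146·93.0/(π·7.4³) = 108624/1273 = 85.326 MPa
τ_max = K·τ₀ = 1.1058 × 85.326 = 94.351 MPa

94.4 MPa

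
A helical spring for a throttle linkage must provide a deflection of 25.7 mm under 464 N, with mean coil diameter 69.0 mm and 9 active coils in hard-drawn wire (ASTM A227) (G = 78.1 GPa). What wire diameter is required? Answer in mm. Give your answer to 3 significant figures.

8.60 mm

Required rate k = F/δ = 464/25.7 = 18.054 N/mm
d = (8D³N_a·k / G)^(1/4) = (8·69.0³·9·18.054 / (78.1×10³))^0.25
  = (5467.8)^0.25 = 8.5991 mm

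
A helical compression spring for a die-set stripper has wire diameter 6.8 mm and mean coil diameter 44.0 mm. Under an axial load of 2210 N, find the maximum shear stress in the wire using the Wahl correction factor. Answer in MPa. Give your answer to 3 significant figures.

970 MPa

Spring index C = D/d = 44.0/6.8 = 6.4706
K_W = (4C−1)/(4C−4) + 0.615/C = 24.882/21.882 + 0.0950 = 1.2321
τ₀ = 8FD/(πd³) = 8·2210·44.0/(π·6.8³) = 777920/987.82 = 787.51 MPa
τ_max = K·τ₀ = 1.2321 × 787.51 = 970.33 MPa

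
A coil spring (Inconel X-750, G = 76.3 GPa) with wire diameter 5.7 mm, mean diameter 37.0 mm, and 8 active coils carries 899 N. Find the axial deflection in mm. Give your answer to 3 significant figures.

k = Gd⁴/(8D³N_a) = (76.3×10³)(5.7⁴)/(8·37.0³·8) = 24.845 N/mm
δ = F/k = 899 / 24.845 = 36.184 mm

36.2 mm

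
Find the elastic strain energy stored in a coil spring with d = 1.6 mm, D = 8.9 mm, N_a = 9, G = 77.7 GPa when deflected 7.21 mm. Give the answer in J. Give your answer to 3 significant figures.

0.261 J

k = Gd⁴/(8D³N_a) = (77.7×10³)(1.6⁴)/(8·8.9³·9) = 10.032 N/mm
U = ½kδ² = 0.5 × 10.032 × 7.21² = 260.76 N·mm = 0.26076 J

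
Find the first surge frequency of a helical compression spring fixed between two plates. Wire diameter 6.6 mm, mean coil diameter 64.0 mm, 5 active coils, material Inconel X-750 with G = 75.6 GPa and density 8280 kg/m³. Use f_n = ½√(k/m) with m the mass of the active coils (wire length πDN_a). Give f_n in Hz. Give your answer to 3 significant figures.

k = Gd⁴/(8D³N_a) = (75.6×10³)(6.6⁴)/(8·64.0³·5) = 13.68 N/mm = 13680 N/m
Wire length L = πDN_a = π·64.0·5 = 1005.3 mm
m = ρ·(πd²/4)·L = 8280 × 34.212×10⁻⁶ m² × 1.0053 m = 0.28478 kg
f_n = ½√(k/m) = 0.5·√(13680/0.28478) = 0.5·√(48039) = 109.59 Hz

110 Hz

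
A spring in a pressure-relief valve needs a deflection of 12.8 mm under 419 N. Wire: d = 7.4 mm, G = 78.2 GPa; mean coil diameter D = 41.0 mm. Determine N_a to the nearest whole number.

Required rate k = F/δ = 419/12.8 = 32.734 N/mm
N_a = Gd⁴/(8D³k) = (78.2×10³ × 7.4⁴)/(8 × 41.0³ × 32.734)
    = 2.34495e+08 / 1.80487e+07 = 12.99 → 13 coils

13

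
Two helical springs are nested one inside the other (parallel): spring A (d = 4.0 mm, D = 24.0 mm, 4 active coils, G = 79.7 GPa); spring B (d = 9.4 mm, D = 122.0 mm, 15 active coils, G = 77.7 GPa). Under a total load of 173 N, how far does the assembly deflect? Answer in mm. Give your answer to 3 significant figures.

3.54 mm

k_A = Gd⁴/(8D³N_a) = (79.7×10³)(4.0⁴)/(8·24.0³·4) = 46.123 N/mm
k_B = Gd⁴/(8D³N_a) = (77.7×10³)(9.4⁴)/(8·122.0³·15) = 2.784 N/mm
Parallel: k_eq = 46.123 + 2.784 = 48.907 N/mm
δ = F/k_eq = 173/48.907 = 3.5373 mm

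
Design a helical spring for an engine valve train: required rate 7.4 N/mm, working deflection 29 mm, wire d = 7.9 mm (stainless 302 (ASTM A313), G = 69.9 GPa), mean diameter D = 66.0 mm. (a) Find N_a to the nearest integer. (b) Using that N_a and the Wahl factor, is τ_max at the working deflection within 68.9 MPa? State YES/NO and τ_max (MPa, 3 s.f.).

(a) 16 coils; (b) NO, τ_max = 86.0 MPa

N_a = Gd⁴/(8D³k) = (69.9×10³)(7.9⁴)/(8·66.0³·7.4) = 16 → N_a = 16
Actual rate k = Gd⁴/(8D³·16) = 7.3985 N/mm
Working load F = kδ = 7.3985·29 = 214.56 N
C = 66.0/7.9 = 8.3544; K_W = (4C−1)/(4C−4)+0.615/C = 1.1756
τ_max = K_W·8FD/(πd³) = 1.1756·73.138 = 85.981 MPa
τ_max > 68.9 MPa → exceeds allowable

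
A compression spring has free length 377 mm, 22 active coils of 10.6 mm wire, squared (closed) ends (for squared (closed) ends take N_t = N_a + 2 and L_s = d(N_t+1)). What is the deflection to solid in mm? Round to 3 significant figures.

N_t = 24; L_s = 10.6·25 = 265 mm
δ_solid = L₀ − L_s = 377 − 265 = 112 mm

112 mm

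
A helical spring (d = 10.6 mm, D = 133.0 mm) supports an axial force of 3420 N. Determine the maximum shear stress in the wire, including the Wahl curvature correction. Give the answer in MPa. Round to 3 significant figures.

Spring index C = D/d = 133.0/10.6 = 12.5472
K_W = (4C−1)/(4C−4) + 0.615/C = 49.189/46.189 + 0.0490 = 1.1140
τ₀ = 8FD/(πd³) = 8·3420·133.0/(π·10.6³) = 3.63888e+06/3741.7 = 972.52 MPa
τ_max = K·τ₀ = 1.1140 × 972.52 = 1083.4 MPa

1080 MPa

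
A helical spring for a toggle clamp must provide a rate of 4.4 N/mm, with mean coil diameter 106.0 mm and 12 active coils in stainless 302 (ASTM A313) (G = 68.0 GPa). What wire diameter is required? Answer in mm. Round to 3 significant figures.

d = (8D³N_a·k / G)^(1/4) = (8·106.0³·12·4.4 / (68.0×10³))^0.25
  = (7398.3)^0.25 = 9.2743 mm

9.27 mm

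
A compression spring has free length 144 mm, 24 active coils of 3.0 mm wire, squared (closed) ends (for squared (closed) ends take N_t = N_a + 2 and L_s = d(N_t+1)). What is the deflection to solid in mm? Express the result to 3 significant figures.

63.0 mm

N_t = 26; L_s = 3.0·27 = 81 mm
δ_solid = L₀ − L_s = 144 − 81 = 63 mm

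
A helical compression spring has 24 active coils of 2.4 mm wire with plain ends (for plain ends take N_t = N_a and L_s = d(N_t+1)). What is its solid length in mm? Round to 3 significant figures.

60.0 mm

plain ends: N_t = N_a = 24
L_s = d·(N_t+1) = 2.4 × 25 = 60 mm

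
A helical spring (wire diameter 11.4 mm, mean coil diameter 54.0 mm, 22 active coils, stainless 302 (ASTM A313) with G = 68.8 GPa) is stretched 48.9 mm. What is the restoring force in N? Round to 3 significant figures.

2050 N

k = Gd⁴/(8D³N_a) = (68.8×10³)(11.4⁴)/(8·54.0³·22) = 41.929 N/mm
F = k·δ = 41.929 × 48.9 = 2050.3 N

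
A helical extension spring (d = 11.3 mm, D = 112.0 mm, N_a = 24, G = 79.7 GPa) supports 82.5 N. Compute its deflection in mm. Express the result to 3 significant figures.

k = Gd⁴/(8D³N_a) = (79.7×10³)(11.3⁴)/(8·112.0³·24) = 4.8174 N/mm
δ = F/k = 82.5 / 4.8174 = 17.125 mm

17.1 mm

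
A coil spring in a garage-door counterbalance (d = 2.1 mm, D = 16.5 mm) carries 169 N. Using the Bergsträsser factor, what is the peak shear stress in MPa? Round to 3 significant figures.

Spring index C = D/d = 16.5/2.1 = 7.8571
K_B = (4C+2)/(4C−3) = 33.429/28.429 = 1.1759
τ₀ = 8FD/(πd³) = 8·169·16.5/(π·2.1³) = 22308/29.094 = 766.75 MPa
τ_max = K·τ₀ = 1.1759 × 766.75 = 901.6 MPa

902 MPa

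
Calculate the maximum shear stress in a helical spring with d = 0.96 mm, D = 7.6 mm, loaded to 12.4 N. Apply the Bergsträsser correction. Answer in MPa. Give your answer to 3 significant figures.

Spring index C = D/d = 7.6/0.96 = 7.9167
K_B = (4C+2)/(4C−3) = 33.667/28.667 = 1.1744
τ₀ = 8FD/(πd³) = 8·12.4·7.6/(π·0.96³) = 753.92/2.7795 = 271.24 MPa
τ_max = K·τ₀ = 1.1744 × 271.24 = 318.56 MPa

319 MPa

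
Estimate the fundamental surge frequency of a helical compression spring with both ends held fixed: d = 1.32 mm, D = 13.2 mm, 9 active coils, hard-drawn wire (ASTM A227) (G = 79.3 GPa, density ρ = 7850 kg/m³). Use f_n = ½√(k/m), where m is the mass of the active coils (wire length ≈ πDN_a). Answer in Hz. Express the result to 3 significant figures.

301 Hz

k = Gd⁴/(8D³N_a) = (79.3×10³)(1.32⁴)/(8·13.2³·9) = 1.4538 N/mm = 1453.8 N/m
Wire length L = πDN_a = π·13.2·9 = 373.22 mm
m = ρ·(πd²/4)·L = 7850 × 1.3685×10⁻⁶ m² × 0.37322 m = 0.0040093 kg
f_n = ½√(k/m) = 0.5·√(1453.8/0.0040093) = 0.5·√(3.6261e+05) = 301.09 Hz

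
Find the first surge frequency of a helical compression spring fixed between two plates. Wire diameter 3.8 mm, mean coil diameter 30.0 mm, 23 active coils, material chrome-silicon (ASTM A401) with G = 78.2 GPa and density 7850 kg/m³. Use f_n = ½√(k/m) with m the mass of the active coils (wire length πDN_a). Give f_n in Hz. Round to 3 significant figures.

65.2 Hz

k = Gd⁴/(8D³N_a) = (78.2×10³)(3.8⁴)/(8·30.0³·23) = 3.2822 N/mm = 3282.2 N/m
Wire length L = πDN_a = π·30.0·23 = 2167.7 mm
m = ρ·(πd²/4)·L = 7850 × 11.341×10⁻⁶ m² × 2.1677 m = 0.19299 kg
f_n = ½√(k/m) = 0.5·√(3282.2/0.19299) = 0.5·√(17007) = 65.206 Hz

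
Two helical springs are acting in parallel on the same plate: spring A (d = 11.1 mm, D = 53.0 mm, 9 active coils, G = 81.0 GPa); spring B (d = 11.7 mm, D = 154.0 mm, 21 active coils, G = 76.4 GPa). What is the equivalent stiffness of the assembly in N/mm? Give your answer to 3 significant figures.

k_A = Gd⁴/(8D³N_a) = (81.0×10³)(11.1⁴)/(8·53.0³·9) = 114.71 N/mm
k_B = Gd⁴/(8D³N_a) = (76.4×10³)(11.7⁴)/(8·154.0³·21) = 2.3333 N/mm
Parallel: k_eq = 114.71 + 2.3333 = 117.05 N/mm

117 N/mm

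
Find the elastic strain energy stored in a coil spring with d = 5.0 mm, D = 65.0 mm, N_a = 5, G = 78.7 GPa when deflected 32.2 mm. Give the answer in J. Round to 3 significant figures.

2.32 J

k = Gd⁴/(8D³N_a) = (78.7×10³)(5.0⁴)/(8·65.0³·5) = 4.4777 N/mm
U = ½kδ² = 0.5 × 4.4777 × 32.2² = 2321.3 N·mm = 2.3213 J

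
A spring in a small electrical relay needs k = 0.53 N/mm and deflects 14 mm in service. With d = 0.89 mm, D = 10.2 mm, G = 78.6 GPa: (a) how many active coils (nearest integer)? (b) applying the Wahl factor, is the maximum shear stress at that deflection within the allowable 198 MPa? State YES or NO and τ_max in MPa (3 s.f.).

N_a = Gd⁴/(8D³k) = (78.6×10³)(0.89⁴)/(8·10.2³·0.53) = 10.96 → N_a = 11
Actual rate k = Gd⁴/(8D³·11) = 0.52808 N/mm
Working load F = kδ = 0.52808·14 = 7.3931 N
C = 10.2/0.89 = 11.4607; K_W = (4C−1)/(4C−4)+0.615/C = 1.1254
τ_max = K_W·8FD/(πd³) = 1.1254·272.39 = 306.54 MPa
τ_max > 198 MPa → exceeds allowable

(a) 11 coils; (b) NO, τ_max = 307 MPa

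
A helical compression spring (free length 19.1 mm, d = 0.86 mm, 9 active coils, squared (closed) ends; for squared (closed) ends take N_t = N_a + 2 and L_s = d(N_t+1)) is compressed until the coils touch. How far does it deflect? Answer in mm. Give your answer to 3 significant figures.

8.78 mm

N_t = 11; L_s = 0.86·12 = 10.32 mm
δ_solid = L₀ − L_s = 19.1 − 10.32 = 8.78 mm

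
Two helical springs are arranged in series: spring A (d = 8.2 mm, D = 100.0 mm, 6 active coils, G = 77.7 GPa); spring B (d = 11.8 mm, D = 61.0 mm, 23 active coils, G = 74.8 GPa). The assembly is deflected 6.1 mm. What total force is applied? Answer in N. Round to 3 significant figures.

36.9 N

k_A = Gd⁴/(8D³N_a) = (77.7×10³)(8.2⁴)/(8·100.0³·6) = 7.3187 N/mm
k_B = Gd⁴/(8D³N_a) = (74.8×10³)(11.8⁴)/(8·61.0³·23) = 34.723 N/mm
Series: 1/k_eq = 1/7.3187 + 1/34.723 = 0.16543; k_eq = 6.0447 N/mm
F = k_eq·δ = 6.0447·6.1 = 36.873 N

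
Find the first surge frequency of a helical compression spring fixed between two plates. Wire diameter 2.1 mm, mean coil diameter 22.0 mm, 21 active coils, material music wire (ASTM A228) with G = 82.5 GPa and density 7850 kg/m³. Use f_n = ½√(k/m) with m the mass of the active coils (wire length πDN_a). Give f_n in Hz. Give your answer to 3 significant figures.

k = Gd⁴/(8D³N_a) = (82.5×10³)(2.1⁴)/(8·22.0³·21) = 0.89692 N/mm = 896.92 N/m
Wire length L = πDN_a = π·22.0·21 = 1451.4 mm
m = ρ·(πd²/4)·L = 7850 × 3.4636×10⁻⁶ m² × 1.4514 m = 0.039463 kg
f_n = ½√(k/m) = 0.5·√(896.92/0.039463) = 0.5·√(22728) = 75.379 Hz

75.4 Hz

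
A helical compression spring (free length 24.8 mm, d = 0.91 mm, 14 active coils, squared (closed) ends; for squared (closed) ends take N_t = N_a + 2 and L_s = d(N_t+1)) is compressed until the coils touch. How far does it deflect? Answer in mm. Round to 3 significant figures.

N_t = 16; L_s = 0.91·17 = 15.47 mm
δ_solid = L₀ − L_s = 24.8 − 15.47 = 9.33 mm

9.33 mm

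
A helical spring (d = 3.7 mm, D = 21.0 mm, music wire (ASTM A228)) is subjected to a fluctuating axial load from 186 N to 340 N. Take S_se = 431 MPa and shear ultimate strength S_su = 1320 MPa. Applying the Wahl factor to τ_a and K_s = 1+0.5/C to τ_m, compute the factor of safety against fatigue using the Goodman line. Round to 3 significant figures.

C = D/d = 21.0/3.7 = 5.6757; K_W = (4C−1)/(4C−4)+0.615/C = 1.2688; K_s = 1+0.5/C = 1.0881
F_a = (F_max−F_min)/2 = 77 N; F_m = (F_max+F_min)/2 = 263 N
τ_a = K_W·8F_aD/(πd³) = 1.2688 × 81.291 = 103.14 MPa
τ_m = K_s·8F_mD/(πd³) = 1.0881 × 277.66 = 302.12 MPa
Goodman: 1/n_f = τ_a/S_se + τ_m/S_su = 103.14/431 + 302.12/1320 = 0.23930 + 0.22888 = 0.46818
n_f = 1/0.46818 = 2.136

2.14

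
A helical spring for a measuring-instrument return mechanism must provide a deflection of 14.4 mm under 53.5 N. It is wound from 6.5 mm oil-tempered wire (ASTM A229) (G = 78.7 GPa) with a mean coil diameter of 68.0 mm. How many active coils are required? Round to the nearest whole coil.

Required rate k = F/δ = 53.5/14.4 = 3.7153 N/mm
N_a = Gd⁴/(8D³k) = (78.7×10³ × 6.5⁴)/(8 × 68.0³ × 3.7153)
    = 1.40484e+08 / 9.34562e+06 = 15.03 → 15 coils

15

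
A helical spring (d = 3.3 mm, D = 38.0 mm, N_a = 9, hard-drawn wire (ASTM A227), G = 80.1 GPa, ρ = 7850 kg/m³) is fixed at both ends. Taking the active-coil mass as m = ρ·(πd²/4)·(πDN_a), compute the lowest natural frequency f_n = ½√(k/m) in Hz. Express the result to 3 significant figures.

k = Gd⁴/(8D³N_a) = (80.1×10³)(3.3⁴)/(8·38.0³·9) = 2.4044 N/mm = 2404.4 N/m
Wire length L = πDN_a = π·38.0·9 = 1074.4 mm
m = ρ·(πd²/4)·L = 7850 × 8.553×10⁻⁶ m² × 1.0744 m = 0.072138 kg
f_n = ½√(k/m) = 0.5·√(2404.4/0.072138) = 0.5·√(33330) = 91.283 Hz

91.3 Hz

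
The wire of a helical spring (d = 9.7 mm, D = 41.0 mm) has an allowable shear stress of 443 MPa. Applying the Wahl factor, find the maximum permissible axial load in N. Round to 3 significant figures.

C = D/d = 41.0/9.7 = 4.2268
K_W = (4C−1)/(4C−4) + 0.615/C = 15.907/12.907 + 0.1455 = 1.3779
τ_max = K·8FD/(πd³) → F_max = τ_allow·πd³/(8DK)
F_max = 443·π·9.7³/(8·41.0·1.3779) = 1.2702e+06/451.96 = 2810.4 N

2810 N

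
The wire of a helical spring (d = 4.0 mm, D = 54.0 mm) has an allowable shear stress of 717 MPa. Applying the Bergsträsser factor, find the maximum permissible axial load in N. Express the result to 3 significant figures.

C = D/d = 54.0/4.0 = 13.5000
K_B = (4C+2)/(4C−3) = 56.000/51.000 = 1.0980
τ_max = K·8FD/(πd³) → F_max = τ_allow·πd³/(8DK)
F_max = 717·π·4.0³/(8·54.0·1.0980) = 1.4416e+05/474.35 = 303.91 N

304 N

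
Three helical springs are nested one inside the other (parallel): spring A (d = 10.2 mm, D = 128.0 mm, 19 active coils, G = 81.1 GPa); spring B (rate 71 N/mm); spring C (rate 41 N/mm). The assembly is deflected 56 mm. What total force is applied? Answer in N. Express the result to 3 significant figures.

6430 N

k_A = Gd⁴/(8D³N_a) = (81.1×10³)(10.2⁴)/(8·128.0³·19) = 2.7539 N/mm
Parallel: k_eq = 2.7539 + 71 + 41 = 114.75 N/mm
F = k_eq·δ = 114.75·56 = 6426.2 N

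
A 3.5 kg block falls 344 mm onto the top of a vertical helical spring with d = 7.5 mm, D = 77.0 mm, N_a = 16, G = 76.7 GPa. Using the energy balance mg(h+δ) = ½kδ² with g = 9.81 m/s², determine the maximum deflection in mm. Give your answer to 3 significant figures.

k = Gd⁴/(8D³N_a) = (76.7×10³)(7.5⁴)/(8·77.0³·16) = 4.153 N/mm
W = mg = 3.5 × 9.81 = 34.335 N
½kδ² − Wδ − Wh = 0 → δ = (W + √(W² + 2kWh))/k
δ = (34.335 + √(1178.9 + 98103.3))/4.153 = (34.335 + 315.09)/4.153 = 84.139 mm

84.1 mm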